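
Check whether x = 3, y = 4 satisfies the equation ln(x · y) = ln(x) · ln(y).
Substituting x = 3, y = 4:

LHS = ln(3 · 4) = ln(12) ≈ 2.485
RHS = ln(3) · ln(4) ≈ 1.523

LHS ≠ RHS, so the equation does not hold at this point.

Answer: Fails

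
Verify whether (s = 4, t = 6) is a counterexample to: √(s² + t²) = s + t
Yes

Substituting s = 4, t = 6:
LHS = √(4² + 6²) = 2·√(13) ≈ 7.211
RHS = 4 + 6 = 10

Since LHS ≠ RHS, this pair disproves the claim.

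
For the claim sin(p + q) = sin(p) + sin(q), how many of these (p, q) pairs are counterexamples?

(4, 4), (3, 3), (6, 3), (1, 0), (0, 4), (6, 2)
Testing each pair:
(4, 4): LHS = sin(8) ≈ 0.9894, RHS = 2·sin(4) ≈ -1.514 → counterexample
(3, 3): LHS = sin(6) ≈ -0.2794, RHS = 2·sin(3) ≈ 0.2822 → counterexample
(6, 3): LHS = sin(9) ≈ 0.4121, RHS = sin(6) + sin(3) ≈ -0.1383 → counterexample
(1, 0): LHS = sin(1) ≈ 0.8415, RHS = sin(1) ≈ 0.8415 → satisfies claim
(0, 4): LHS = sin(4) ≈ -0.7568, RHS = sin(4) ≈ -0.7568 → satisfies claim
(6, 2): LHS = sin(8) ≈ 0.9894, RHS = sin(6) + sin(2) ≈ 0.6299 → counterexample

That makes 4 counterexamples.

Answer: 4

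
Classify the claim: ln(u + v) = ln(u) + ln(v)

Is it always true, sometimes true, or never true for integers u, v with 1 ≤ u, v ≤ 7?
Sometimes true

It holds at (u, v) = (2, 2) (both sides equal ln(4) ≈ 1.386), but fails at (u, v) = (6, 2) (LHS = ln(8) ≈ 2.079, RHS = ln(2) + ln(6) ≈ 2.485).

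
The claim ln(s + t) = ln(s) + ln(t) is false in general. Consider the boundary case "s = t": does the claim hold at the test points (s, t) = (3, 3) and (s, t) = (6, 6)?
At (3, 3): LHS = ln(6) ≈ 1.792 ≠ RHS = 2·ln(3) ≈ 2.197
At (6, 6): LHS = ln(12) ≈ 2.485 ≠ RHS = 2·ln(6) ≈ 3.584

Answer: No, fails at both test points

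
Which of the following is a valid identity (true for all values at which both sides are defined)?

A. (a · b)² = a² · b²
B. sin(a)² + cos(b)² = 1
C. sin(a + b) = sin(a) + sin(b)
A

A: holds — e.g. at (2, 7), both sides equal 196.
B: fails at (3, 5) — LHS = sin(3)² + cos(5)² ≈ 0.1004, RHS = 1.
C: fails at (1, 3) — LHS = sin(4) ≈ -0.7568, RHS = sin(3) + sin(1) ≈ 0.9826.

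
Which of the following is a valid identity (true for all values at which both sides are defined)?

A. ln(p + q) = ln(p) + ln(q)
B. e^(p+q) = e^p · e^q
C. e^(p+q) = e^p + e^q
B

A: fails at (1, 3) — LHS = ln(4) ≈ 1.386, RHS = ln(3) ≈ 1.099.
B: holds — e.g. at (1, 4), both sides equal e^5 ≈ 148.4.
C: fails at (5, 8) — LHS = e^13 ≈ 442413.4, RHS = e^5 + e^8 ≈ 3129.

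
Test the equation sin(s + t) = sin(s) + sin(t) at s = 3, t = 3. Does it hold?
Fails

Substituting s = 3, t = 3:

LHS = sin(3 + 3) = sin(6) ≈ -0.2794
RHS = sin(3) + sin(3) = 2·sin(3) ≈ 0.2822

LHS ≠ RHS, so the equation does not hold at this point.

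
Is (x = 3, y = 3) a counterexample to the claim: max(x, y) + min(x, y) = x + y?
No

Substituting x = 3, y = 3:
LHS = max(3, 3) + min(3, 3) = 6
RHS = 3 + 3 = 6

The sides agree, so this pair does not disprove the claim.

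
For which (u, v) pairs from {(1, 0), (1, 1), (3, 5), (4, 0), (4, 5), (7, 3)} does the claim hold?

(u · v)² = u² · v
Testing each pair:
(1, 0): LHS = 0, RHS = 0 → holds
(1, 1): LHS = 1, RHS = 1 → holds
(3, 5): LHS = 225, RHS = 45 → fails
(4, 0): LHS = 0, RHS = 0 → holds
(4, 5): LHS = 400, RHS = 80 → fails
(7, 3): LHS = 441, RHS = 147 → fails

3 of 6 pairs satisfy the claim.

Answer: (1, 0), (1, 1), (4, 0)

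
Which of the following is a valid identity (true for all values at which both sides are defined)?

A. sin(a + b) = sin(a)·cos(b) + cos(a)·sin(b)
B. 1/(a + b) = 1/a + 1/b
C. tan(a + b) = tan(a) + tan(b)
A

A: holds — e.g. at (5, 8), both sides equal sin(13) ≈ 0.4202.
B: fails at (2, 2) — LHS = 1/4, RHS = 1.
C: fails at (1, 5) — LHS = tan(6) ≈ -0.291, RHS = tan(5) + tan(1) ≈ -1.823.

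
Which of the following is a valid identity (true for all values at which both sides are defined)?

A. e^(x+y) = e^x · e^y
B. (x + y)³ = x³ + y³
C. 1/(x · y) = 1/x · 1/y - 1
A

A: holds — e.g. at (2, 7), both sides equal e^9 ≈ 8103.
B: fails at (4, 5) — LHS = 729, RHS = 189.
C: fails at (6, 7) — LHS = 1/42, RHS = -41/42.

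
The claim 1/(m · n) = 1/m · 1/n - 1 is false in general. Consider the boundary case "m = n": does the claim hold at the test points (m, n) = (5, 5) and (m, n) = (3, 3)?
At (5, 5): LHS = 1/25 ≠ RHS = -24/25
At (3, 3): LHS = 1/9 ≠ RHS = -8/9

Answer: No, fails at both test points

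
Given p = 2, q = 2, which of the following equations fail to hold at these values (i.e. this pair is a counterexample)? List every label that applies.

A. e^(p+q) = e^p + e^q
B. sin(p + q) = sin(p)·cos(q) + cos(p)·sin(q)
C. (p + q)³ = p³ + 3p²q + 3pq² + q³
Evaluating each claim at the given values:
A. LHS = e^4 ≈ 54.6, RHS = 2·e^2 ≈ 14.78 → fails here (LHS ≠ RHS)
B. LHS = sin(4) ≈ -0.7568, RHS = 2·sin(2)·cos(2) ≈ -0.7568 → holds here (LHS = RHS)
C. LHS = 64, RHS = 64 → holds here (LHS = RHS)

Answer: A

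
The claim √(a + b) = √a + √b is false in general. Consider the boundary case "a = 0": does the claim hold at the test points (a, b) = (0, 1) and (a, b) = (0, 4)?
Yes, holds at both test points

At (0, 1): LHS = 1, RHS = 1 → equal
At (0, 4): LHS = 2, RHS = 2 → equal

So the claim does hold at both of these boundary points, even though it is not an identity.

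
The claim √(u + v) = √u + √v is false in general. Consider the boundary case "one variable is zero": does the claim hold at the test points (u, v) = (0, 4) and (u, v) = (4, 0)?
At (0, 4): LHS = 2, RHS = 2 → equal
At (4, 0): LHS = 2, RHS = 2 → equal

So the claim does hold at both of these boundary points, even though it is not an identity.

Answer: Yes, holds at both test points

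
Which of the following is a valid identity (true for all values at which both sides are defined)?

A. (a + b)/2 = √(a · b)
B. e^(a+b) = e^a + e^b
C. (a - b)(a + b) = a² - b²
A: fails at (5, 8) — LHS = 13/2, RHS = 2·√(10) ≈ 6.325.
B: fails at (2, 4) — LHS = e^6 ≈ 403.4, RHS = e^2 + e^4 ≈ 61.99.
C: holds — e.g. at (1, 3), both sides equal -8.

Answer: C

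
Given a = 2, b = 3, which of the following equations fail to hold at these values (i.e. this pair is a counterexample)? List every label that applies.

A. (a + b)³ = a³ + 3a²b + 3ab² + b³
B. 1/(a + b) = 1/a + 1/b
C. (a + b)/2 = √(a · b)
B, C

Evaluating each claim at the given values:
A. LHS = 125, RHS = 125 → holds here (LHS = RHS)
B. LHS = 1/5, RHS = 5/6 → fails here (LHS ≠ RHS)
C. LHS = 5/2, RHS = √(6) ≈ 2.449 → fails here (LHS ≠ RHS)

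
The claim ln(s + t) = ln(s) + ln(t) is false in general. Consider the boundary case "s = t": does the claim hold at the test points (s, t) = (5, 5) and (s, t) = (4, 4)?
No, fails at both test points

At (5, 5): LHS = ln(10) ≈ 2.303 ≠ RHS = 2·ln(5) ≈ 3.219
At (4, 4): LHS = ln(8) ≈ 2.079 ≠ RHS = 2·ln(4) ≈ 2.773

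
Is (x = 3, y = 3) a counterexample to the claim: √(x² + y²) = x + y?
Substituting x = 3, y = 3:
LHS = √(3² + 3²) = 3·√(2) ≈ 4.243
RHS = 3 + 3 = 6

Since LHS ≠ RHS, this pair disproves the claim.

Answer: Yes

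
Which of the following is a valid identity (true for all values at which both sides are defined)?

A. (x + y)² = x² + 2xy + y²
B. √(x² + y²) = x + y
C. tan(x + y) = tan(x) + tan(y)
A: holds — e.g. at (4, 5), both sides equal 81.
B: fails at (6, 7) — LHS = √(85) ≈ 9.22, RHS = 13.
C: fails at (4, 5) — LHS = tan(9) ≈ -0.4523, RHS = tan(5) + tan(4) ≈ -2.223.

Answer: A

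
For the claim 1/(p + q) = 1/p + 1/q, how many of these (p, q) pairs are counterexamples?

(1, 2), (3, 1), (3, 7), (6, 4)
Testing each pair:
(1, 2): LHS = 1/3, RHS = 3/2 → counterexample
(3, 1): LHS = 1/4, RHS = 4/3 → counterexample
(3, 7): LHS = 1/10, RHS = 10/21 → counterexample
(6, 4): LHS = 1/10, RHS = 5/12 → counterexample

That makes 4 counterexamples.

Answer: 4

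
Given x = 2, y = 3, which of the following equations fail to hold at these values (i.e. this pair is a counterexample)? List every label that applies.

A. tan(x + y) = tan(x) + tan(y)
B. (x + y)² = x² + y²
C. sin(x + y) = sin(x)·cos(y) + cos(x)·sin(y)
Evaluating each claim at the given values:
A. LHS = tan(5) ≈ -3.381, RHS = tan(2) + tan(3) ≈ -2.328 → fails here (LHS ≠ RHS)
B. LHS = 25, RHS = 13 → fails here (LHS ≠ RHS)
C. LHS = sin(5) ≈ -0.9589, RHS = sin(2)·cos(3) + sin(3)·cos(2) ≈ -0.9589 → holds here (LHS = RHS)

Answer: A, B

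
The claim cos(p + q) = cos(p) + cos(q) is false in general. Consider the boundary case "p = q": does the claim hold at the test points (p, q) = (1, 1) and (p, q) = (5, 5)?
No, fails at both test points

At (1, 1): LHS = cos(2) ≈ -0.4161 ≠ RHS = 2·cos(1) ≈ 1.081
At (5, 5): LHS = cos(10) ≈ -0.8391 ≠ RHS = 2·cos(5) ≈ 0.5673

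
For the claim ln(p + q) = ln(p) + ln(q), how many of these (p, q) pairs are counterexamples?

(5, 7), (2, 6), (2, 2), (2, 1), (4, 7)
4

Testing each pair:
(5, 7): LHS = ln(12) ≈ 2.485, RHS = ln(5) + ln(7) ≈ 3.555 → counterexample
(2, 6): LHS = ln(8) ≈ 2.079, RHS = ln(2) + ln(6) ≈ 2.485 → counterexample
(2, 2): LHS = ln(4) ≈ 1.386, RHS = 2·ln(2) ≈ 1.386 → satisfies claim
(2, 1): LHS = ln(3) ≈ 1.099, RHS = ln(2) ≈ 0.6931 → counterexample
(4, 7): LHS = ln(11) ≈ 2.398, RHS = ln(4) + ln(7) ≈ 3.332 → counterexample

That makes 4 counterexamples.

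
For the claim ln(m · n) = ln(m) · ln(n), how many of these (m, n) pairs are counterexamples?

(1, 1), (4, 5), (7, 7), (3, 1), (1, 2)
Testing each pair:
(1, 1): LHS = 0, RHS = 0 → satisfies claim
(4, 5): LHS = ln(20) ≈ 2.996, RHS = ln(4)·ln(5) ≈ 2.231 → counterexample
(7, 7): LHS = ln(49) ≈ 3.892, RHS = ln(7)² ≈ 3.787 → counterexample
(3, 1): LHS = ln(3) ≈ 1.099, RHS = 0 → counterexample
(1, 2): LHS = ln(2) ≈ 0.6931, RHS = 0 → counterexample

That makes 4 counterexamples.

Answer: 4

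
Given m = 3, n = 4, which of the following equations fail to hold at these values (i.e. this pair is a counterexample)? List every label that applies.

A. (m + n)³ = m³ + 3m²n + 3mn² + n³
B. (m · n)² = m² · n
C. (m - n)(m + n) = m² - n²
B

Evaluating each claim at the given values:
A. LHS = 343, RHS = 343 → holds here (LHS = RHS)
B. LHS = 144, RHS = 36 → fails here (LHS ≠ RHS)
C. LHS = -7, RHS = -7 → holds here (LHS = RHS)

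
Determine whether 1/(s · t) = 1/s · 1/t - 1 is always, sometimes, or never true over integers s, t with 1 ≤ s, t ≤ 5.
The claim fails for every pair in the range. For instance at (s, t) = (4, 2): LHS = 1/8, RHS = -7/8.

Answer: Never true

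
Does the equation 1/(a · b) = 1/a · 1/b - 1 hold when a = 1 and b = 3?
Fails

Substituting a = 1, b = 3:

LHS = 1/(1 · 3) = 1/3
RHS = 1/1 · 1/3 - 1 = -2/3

LHS ≠ RHS, so the equation does not hold at this point.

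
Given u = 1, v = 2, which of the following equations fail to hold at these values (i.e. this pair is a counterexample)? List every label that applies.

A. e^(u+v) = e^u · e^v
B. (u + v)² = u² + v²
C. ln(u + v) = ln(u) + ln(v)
B, C

Evaluating each claim at the given values:
A. LHS = e^3 ≈ 20.09, RHS = e^3 ≈ 20.09 → holds here (LHS = RHS)
B. LHS = 9, RHS = 5 → fails here (LHS ≠ RHS)
C. LHS = ln(3) ≈ 1.099, RHS = ln(2) ≈ 0.6931 → fails here (LHS ≠ RHS)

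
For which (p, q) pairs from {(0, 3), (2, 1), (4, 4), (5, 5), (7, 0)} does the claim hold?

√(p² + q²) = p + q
(0, 3), (7, 0)

Testing each pair:
(0, 3): LHS = 3, RHS = 3 → holds
(2, 1): LHS = √(5) ≈ 2.236, RHS = 3 → fails
(4, 4): LHS = 4·√(2) ≈ 5.657, RHS = 8 → fails
(5, 5): LHS = 5·√(2) ≈ 7.071, RHS = 10 → fails
(7, 0): LHS = 7, RHS = 7 → holds

2 of 5 pairs satisfy the claim.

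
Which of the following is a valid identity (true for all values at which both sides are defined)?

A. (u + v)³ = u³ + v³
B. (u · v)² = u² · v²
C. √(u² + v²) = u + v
B

A: fails at (1, 5) — LHS = 216, RHS = 126.
B: holds — e.g. at (4, 4), both sides equal 256.
C: fails at (4, 6) — LHS = 2·√(13) ≈ 7.211, RHS = 10.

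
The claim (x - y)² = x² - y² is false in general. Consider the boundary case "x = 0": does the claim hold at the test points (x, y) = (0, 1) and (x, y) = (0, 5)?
No, fails at both test points

At (0, 1): LHS = 1 ≠ RHS = -1
At (0, 5): LHS = 25 ≠ RHS = -25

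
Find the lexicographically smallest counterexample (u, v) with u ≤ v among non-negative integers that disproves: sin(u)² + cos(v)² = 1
(u, v) = (0, 1)

Substituting (0, 1) into the claim:
LHS = sin(0)² + cos(1)² = cos(1)² ≈ 0.2919
RHS = 1

Since LHS ≠ RHS, this pair disproves the claim, and no lexicographically smaller pair (u ≤ v, non-negative integers) does.

For instance (0, 6) is also a counterexample (LHS = cos(6)² ≈ 0.9219, RHS = 1), but it's lexicographically larger.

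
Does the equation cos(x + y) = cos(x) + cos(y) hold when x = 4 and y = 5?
Substituting x = 4, y = 5:

LHS = cos(4 + 5) = cos(9) ≈ -0.9111
RHS = cos(4) + cos(5) ≈ -0.37

LHS ≠ RHS, so the equation does not hold at this point.

Answer: Fails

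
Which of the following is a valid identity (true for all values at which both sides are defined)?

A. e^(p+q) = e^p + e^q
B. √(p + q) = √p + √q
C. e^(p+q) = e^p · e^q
A: fails at (4, 6) — LHS = e^10 ≈ 22026.5, RHS = e^4 + e^6 ≈ 458.
B: fails at (3, 5) — LHS = 2·√(2) ≈ 2.828, RHS = √(3) + √(5) ≈ 3.968.
C: holds — e.g. at (6, 7), both sides equal e^13 ≈ 442413.4.

Answer: C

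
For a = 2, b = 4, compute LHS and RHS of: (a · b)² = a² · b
LHS = (2 · 4)² = 64
RHS = 2² · 4 = 16

LHS ≠ RHS, so the equation does not hold here.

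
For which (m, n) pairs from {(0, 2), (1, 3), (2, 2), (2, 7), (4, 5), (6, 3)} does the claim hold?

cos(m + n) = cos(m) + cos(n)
Testing each pair:
(0, 2): LHS = cos(2) ≈ -0.4161, RHS = cos(2) + 1 ≈ 0.5839 → fails
(1, 3): LHS = cos(4) ≈ -0.6536, RHS = cos(3) + cos(1) ≈ -0.4497 → fails
(2, 2): LHS = cos(4) ≈ -0.6536, RHS = 2·cos(2) ≈ -0.8323 → fails
(2, 7): LHS = cos(9) ≈ -0.9111, RHS = cos(2) + cos(7) ≈ 0.3378 → fails
(4, 5): LHS = cos(9) ≈ -0.9111, RHS = cos(4) + cos(5) ≈ -0.37 → fails
(6, 3): LHS = cos(9) ≈ -0.9111, RHS = cos(3) + cos(6) ≈ -0.02982 → fails

No pair satisfies the claim.

Answer: None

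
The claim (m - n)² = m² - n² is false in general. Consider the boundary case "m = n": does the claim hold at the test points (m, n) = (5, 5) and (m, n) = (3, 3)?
At (5, 5): LHS = 0, RHS = 0 → equal
At (3, 3): LHS = 0, RHS = 0 → equal

So the claim does hold at both of these boundary points, even though it is not an identity.

Answer: Yes, holds at both test points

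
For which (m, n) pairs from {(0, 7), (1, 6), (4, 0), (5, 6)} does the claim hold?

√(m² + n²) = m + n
(0, 7), (4, 0)

Testing each pair:
(0, 7): LHS = 7, RHS = 7 → holds
(1, 6): LHS = √(37) ≈ 6.083, RHS = 7 → fails
(4, 0): LHS = 4, RHS = 4 → holds
(5, 6): LHS = √(61) ≈ 7.81, RHS = 11 → fails

2 of 4 pairs satisfy the claim.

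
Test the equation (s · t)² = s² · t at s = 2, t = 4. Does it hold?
Fails

Substituting s = 2, t = 4:

LHS = (2 · 4)² = 64
RHS = 2² · 4 = 16

LHS ≠ RHS, so the equation does not hold at this point.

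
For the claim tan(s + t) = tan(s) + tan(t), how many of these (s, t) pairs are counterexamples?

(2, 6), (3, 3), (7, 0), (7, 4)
3

Testing each pair:
(2, 6): LHS = tan(8) ≈ -6.8, RHS = tan(2) + tan(6) ≈ -2.476 → counterexample
(3, 3): LHS = tan(6) ≈ -0.291, RHS = 2·tan(3) ≈ -0.2851 → counterexample
(7, 0): LHS = tan(7) ≈ 0.8714, RHS = tan(7) ≈ 0.8714 → satisfies claim
(7, 4): LHS = tan(11) ≈ -226, RHS = tan(7) + tan(4) ≈ 2.029 → counterexample

That makes 3 counterexamples.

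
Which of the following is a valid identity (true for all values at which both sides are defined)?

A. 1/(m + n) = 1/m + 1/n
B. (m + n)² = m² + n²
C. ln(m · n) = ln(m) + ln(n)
A: fails at (3, 5) — LHS = 1/8, RHS = 8/15.
B: fails at (1, 2) — LHS = 9, RHS = 5.
C: holds — e.g. at (4, 4), both sides equal ln(16) ≈ 2.773.

Answer: C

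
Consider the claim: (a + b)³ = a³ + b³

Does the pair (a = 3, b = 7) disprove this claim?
Substituting a = 3, b = 7:
LHS = (3 + 7)³ = 1000
RHS = 3³ + 7³ = 370

Since LHS ≠ RHS, this pair disproves the claim.

Answer: Yes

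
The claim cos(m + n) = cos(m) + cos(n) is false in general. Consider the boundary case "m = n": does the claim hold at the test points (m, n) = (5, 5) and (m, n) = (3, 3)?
At (5, 5): LHS = cos(10) ≈ -0.8391 ≠ RHS = 2·cos(5) ≈ 0.5673
At (3, 3): LHS = cos(6) ≈ 0.9602 ≠ RHS = 2·cos(3) ≈ -1.98

Answer: No, fails at both test points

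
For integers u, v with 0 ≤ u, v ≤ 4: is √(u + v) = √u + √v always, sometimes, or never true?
Sometimes true

It holds at (u, v) = (0, 1) (both sides equal 1), but fails at (u, v) = (2, 3) (LHS = √(5) ≈ 2.236, RHS = √(2) + √(3) ≈ 3.146).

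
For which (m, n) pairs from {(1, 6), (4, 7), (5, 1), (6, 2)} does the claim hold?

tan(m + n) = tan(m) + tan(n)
None

Testing each pair:
(1, 6): LHS = tan(7) ≈ 0.8714, RHS = tan(6) + tan(1) ≈ 1.266 → fails
(4, 7): LHS = tan(11) ≈ -226, RHS = tan(7) + tan(4) ≈ 2.029 → fails
(5, 1): LHS = tan(6) ≈ -0.291, RHS = tan(5) + tan(1) ≈ -1.823 → fails
(6, 2): LHS = tan(8) ≈ -6.8, RHS = tan(2) + tan(6) ≈ -2.476 → fails

No pair satisfies the claim.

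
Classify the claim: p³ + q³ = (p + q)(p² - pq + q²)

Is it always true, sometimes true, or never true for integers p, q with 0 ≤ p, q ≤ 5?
The identity holds for every pair in the range. For instance at (p, q) = (4, 4): both sides equal 128.

Answer: Always true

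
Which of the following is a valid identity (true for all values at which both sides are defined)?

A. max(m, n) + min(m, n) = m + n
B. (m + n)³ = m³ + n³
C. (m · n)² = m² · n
A

A: holds — e.g. at (2, 3), both sides equal 5.
B: fails at (3, 5) — LHS = 512, RHS = 152.
C: fails at (3, 4) — LHS = 144, RHS = 36.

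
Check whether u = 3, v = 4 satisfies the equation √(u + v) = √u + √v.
Substituting u = 3, v = 4:

LHS = √(3 + 4) = √(7) ≈ 2.646
RHS = √3 + √4 = √(3) + 2 ≈ 3.732

LHS ≠ RHS, so the equation does not hold at this point.

Answer: Fails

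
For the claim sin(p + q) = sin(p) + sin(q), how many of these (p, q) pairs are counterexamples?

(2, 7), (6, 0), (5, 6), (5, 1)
3

Testing each pair:
(2, 7): LHS = sin(9) ≈ 0.4121, RHS = sin(7) + sin(2) ≈ 1.566 → counterexample
(6, 0): LHS = sin(6) ≈ -0.2794, RHS = sin(6) ≈ -0.2794 → satisfies claim
(5, 6): LHS = sin(11) ≈ -1, RHS = sin(5) + sin(6) ≈ -1.238 → counterexample
(5, 1): LHS = sin(6) ≈ -0.2794, RHS = sin(5) + sin(1) ≈ -0.1175 → counterexample

That makes 3 counterexamples.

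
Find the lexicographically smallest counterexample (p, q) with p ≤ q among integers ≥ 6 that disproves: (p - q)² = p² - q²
At (6, 6): both sides equal 0, so it holds there.

Substituting (6, 7) into the claim:
LHS = (6 - 7)² = 1
RHS = 6² - 7² = -13

Since LHS ≠ RHS, this pair disproves the claim, and no lexicographically smaller pair (p ≤ q, integers ≥ 6) does.

For instance (7, 12) is also a counterexample (LHS = 25, RHS = -95), but it's lexicographically larger.

Answer: (p, q) = (6, 7)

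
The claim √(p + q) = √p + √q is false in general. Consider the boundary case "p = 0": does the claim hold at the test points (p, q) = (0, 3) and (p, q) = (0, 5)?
Yes, holds at both test points

At (0, 3): LHS = √(3) ≈ 1.732, RHS = √(3) ≈ 1.732 → equal
At (0, 5): LHS = √(5) ≈ 2.236, RHS = √(5) ≈ 2.236 → equal

So the claim does hold at both of these boundary points, even though it is not an identity.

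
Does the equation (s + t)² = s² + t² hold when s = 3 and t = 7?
Fails

Substituting s = 3, t = 7:

LHS = (3 + 7)² = 100
RHS = 3² + 7² = 58

LHS ≠ RHS, so the equation does not hold at this point.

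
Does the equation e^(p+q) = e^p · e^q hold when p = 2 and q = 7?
Holds

Substituting p = 2, q = 7:

LHS = e^(2+7) = e^9 ≈ 8103
RHS = e^2 · e^7 = e^9 ≈ 8103

LHS = RHS, so the equation holds at this point.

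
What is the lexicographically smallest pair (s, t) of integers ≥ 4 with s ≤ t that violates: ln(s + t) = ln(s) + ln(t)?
Substituting (4, 4) into the claim:
LHS = ln(4 + 4) = ln(8) ≈ 2.079
RHS = ln(4) + ln(4) = 2·ln(4) ≈ 2.773

Since LHS ≠ RHS, this pair disproves the claim, and no lexicographically smaller pair (s ≤ t, integers ≥ 4) does.

For instance (9, 11) is also a counterexample (LHS = ln(20) ≈ 2.996, RHS = ln(9) + ln(11) ≈ 4.595), but it's lexicographically larger.

Answer: (s, t) = (4, 4)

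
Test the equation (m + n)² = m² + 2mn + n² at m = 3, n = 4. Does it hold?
Substituting m = 3, n = 4:

LHS = (3 + 4)² = 49
RHS = 3² + 2·3·4 + 4² = 49

LHS = RHS, so the equation holds at this point.

Answer: Holds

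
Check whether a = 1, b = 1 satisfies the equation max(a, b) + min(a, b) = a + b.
Holds

Substituting a = 1, b = 1:

LHS = max(1, 1) + min(1, 1) = 2
RHS = 1 + 1 = 2

LHS = RHS, so the equation holds at this point.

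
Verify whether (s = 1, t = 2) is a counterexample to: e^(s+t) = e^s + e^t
Yes

Substituting s = 1, t = 2:
LHS = e^(1+2) = e^3 ≈ 20.09
RHS = e^1 + e^2 = e + e^2 ≈ 10.11

Since LHS ≠ RHS, this pair disproves the claim.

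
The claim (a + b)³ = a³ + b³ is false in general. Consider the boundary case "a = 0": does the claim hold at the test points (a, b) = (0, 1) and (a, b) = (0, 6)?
At (0, 1): LHS = 1, RHS = 1 → equal
At (0, 6): LHS = 216, RHS = 216 → equal

So the claim does hold at both of these boundary points, even though it is not an identity.

Answer: Yes, holds at both test points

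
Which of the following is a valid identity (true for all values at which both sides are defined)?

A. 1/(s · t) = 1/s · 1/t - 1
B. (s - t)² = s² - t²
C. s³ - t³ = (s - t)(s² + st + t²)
C

A: fails at (5, 5) — LHS = 1/25, RHS = -24/25.
B: fails at (6, 7) — LHS = 1, RHS = -13.
C: holds — e.g. at (2, 3), both sides equal -19.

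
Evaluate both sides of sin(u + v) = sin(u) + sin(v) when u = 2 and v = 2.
LHS = sin(2 + 2) = sin(4) ≈ -0.7568
RHS = sin(2) + sin(2) = 2·sin(2) ≈ 1.819

LHS ≠ RHS (they differ by about 2.575), so the equation does not hold here.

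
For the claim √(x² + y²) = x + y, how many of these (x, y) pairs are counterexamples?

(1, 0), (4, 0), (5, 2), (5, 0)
1

Testing each pair:
(1, 0): LHS = 1, RHS = 1 → satisfies claim
(4, 0): LHS = 4, RHS = 4 → satisfies claim
(5, 2): LHS = √(29) ≈ 5.385, RHS = 7 → counterexample
(5, 0): LHS = 5, RHS = 5 → satisfies claim

That makes 1 counterexample.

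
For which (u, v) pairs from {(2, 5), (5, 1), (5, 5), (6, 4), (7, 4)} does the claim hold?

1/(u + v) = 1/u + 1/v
None

Testing each pair:
(2, 5): LHS = 1/7, RHS = 7/10 → fails
(5, 1): LHS = 1/6, RHS = 6/5 → fails
(5, 5): LHS = 1/10, RHS = 2/5 → fails
(6, 4): LHS = 1/10, RHS = 5/12 → fails
(7, 4): LHS = 1/11, RHS = 11/28 → fails

No pair satisfies the claim.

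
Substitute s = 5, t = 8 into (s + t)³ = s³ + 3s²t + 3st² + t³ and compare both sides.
LHS = (5 + 8)³ = 2197
RHS = 5³ + 3·5²·8 + 3·5·8² + 8³ = 2197

LHS = RHS: the two sides agree.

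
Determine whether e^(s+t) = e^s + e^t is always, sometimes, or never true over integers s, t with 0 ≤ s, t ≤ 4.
Never true

The claim fails for every pair in the range. For instance at (s, t) = (0, 0): LHS = 1, RHS = 2.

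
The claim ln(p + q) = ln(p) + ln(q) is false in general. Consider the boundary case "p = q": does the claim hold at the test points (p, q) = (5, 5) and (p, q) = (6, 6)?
At (5, 5): LHS = ln(10) ≈ 2.303 ≠ RHS = 2·ln(5) ≈ 3.219
At (6, 6): LHS = ln(12) ≈ 2.485 ≠ RHS = 2·ln(6) ≈ 3.584

Answer: No, fails at both test points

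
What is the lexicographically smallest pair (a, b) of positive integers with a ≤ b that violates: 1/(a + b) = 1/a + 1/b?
Substituting (1, 1) into the claim:
LHS = 1/(1 + 1) = 1/2
RHS = 1/1 + 1/1 = 2

Since LHS ≠ RHS, this pair disproves the claim, and no lexicographically smaller pair (a ≤ b, positive integers) does.

For instance (8, 8) is also a counterexample (LHS = 1/16, RHS = 1/4), but it's lexicographically larger.

Answer: (a, b) = (1, 1)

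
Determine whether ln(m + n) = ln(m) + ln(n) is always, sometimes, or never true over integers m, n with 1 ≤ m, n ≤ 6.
It holds at (m, n) = (2, 2) (both sides equal ln(4) ≈ 1.386), but fails at (m, n) = (5, 1) (LHS = ln(6) ≈ 1.792, RHS = ln(5) ≈ 1.609).

Answer: Sometimes true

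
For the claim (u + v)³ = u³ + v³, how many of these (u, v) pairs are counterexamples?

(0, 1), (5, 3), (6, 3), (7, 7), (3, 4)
4

Testing each pair:
(0, 1): LHS = 1, RHS = 1 → satisfies claim
(5, 3): LHS = 512, RHS = 152 → counterexample
(6, 3): LHS = 729, RHS = 243 → counterexample
(7, 7): LHS = 2744, RHS = 686 → counterexample
(3, 4): LHS = 343, RHS = 91 → counterexample

That makes 4 counterexamples.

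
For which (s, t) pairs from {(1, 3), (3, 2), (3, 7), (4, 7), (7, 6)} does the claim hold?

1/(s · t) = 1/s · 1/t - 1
Testing each pair:
(1, 3): LHS = 1/3, RHS = -2/3 → fails
(3, 2): LHS = 1/6, RHS = -5/6 → fails
(3, 7): LHS = 1/21, RHS = -20/21 → fails
(4, 7): LHS = 1/28, RHS = -27/28 → fails
(7, 6): LHS = 1/42, RHS = -41/42 → fails

No pair satisfies the claim.

Answer: None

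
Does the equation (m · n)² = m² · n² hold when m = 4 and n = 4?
Holds

Substituting m = 4, n = 4:

LHS = (4 · 4)² = 256
RHS = 4² · 4² = 256

LHS = RHS, so the equation holds at this point.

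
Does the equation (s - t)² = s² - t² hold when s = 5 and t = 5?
Holds

Substituting s = 5, t = 5:

LHS = (5 - 5)² = 0
RHS = 5² - 5² = 0

LHS = RHS, so the equation holds at this point.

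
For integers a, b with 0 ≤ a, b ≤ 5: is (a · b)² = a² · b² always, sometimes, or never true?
Always true

The identity holds for every pair in the range. For instance at (a, b) = (1, 2): both sides equal 4.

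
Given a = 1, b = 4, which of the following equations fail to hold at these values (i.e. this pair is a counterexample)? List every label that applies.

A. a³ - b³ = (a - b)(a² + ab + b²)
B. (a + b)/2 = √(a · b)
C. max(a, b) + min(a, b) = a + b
Evaluating each claim at the given values:
A. LHS = -63, RHS = -63 → holds here (LHS = RHS)
B. LHS = 5/2, RHS = 2 → fails here (LHS ≠ RHS)
C. LHS = 5, RHS = 5 → holds here (LHS = RHS)

Answer: B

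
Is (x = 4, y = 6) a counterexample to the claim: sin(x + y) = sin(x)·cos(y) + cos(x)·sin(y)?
Substituting x = 4, y = 6:
LHS = sin(4 + 6) = sin(10) ≈ -0.544
RHS = sin(4)·cos(6) + cos(4)·sin(6) = sin(4)·cos(6) + sin(6)·cos(4) ≈ -0.544

The sides agree, so this pair does not disprove the claim.

Answer: No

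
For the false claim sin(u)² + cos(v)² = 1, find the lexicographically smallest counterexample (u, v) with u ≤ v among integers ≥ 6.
(u, v) = (6, 7)

Substituting (6, 7) into the claim:
LHS = sin(6)² + cos(7)² ≈ 0.6464
RHS = 1

Since LHS ≠ RHS, this pair disproves the claim, and no lexicographically smaller pair (u ≤ v, integers ≥ 6) does.

For instance (7, 13) is also a counterexample (LHS = sin(7)² + cos(13)² ≈ 1.255, RHS = 1), but it's lexicographically larger.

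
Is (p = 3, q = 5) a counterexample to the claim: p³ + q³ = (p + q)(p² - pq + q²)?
No

Substituting p = 3, q = 5:
LHS = 3³ + 5³ = 152
RHS = (3 + 5)(3² - 3·5 + 5²) = 152

The sides agree, so this pair does not disprove the claim.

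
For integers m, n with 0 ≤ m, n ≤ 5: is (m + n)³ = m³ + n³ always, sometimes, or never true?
It holds at (m, n) = (0, 4) (both sides equal 64), but fails at (m, n) = (4, 5) (LHS = 729, RHS = 189).

Answer: Sometimes true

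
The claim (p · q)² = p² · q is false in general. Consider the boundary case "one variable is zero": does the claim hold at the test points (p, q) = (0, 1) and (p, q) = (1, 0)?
Yes, holds at both test points

At (0, 1): LHS = 0, RHS = 0 → equal
At (1, 0): LHS = 0, RHS = 0 → equal

So the claim does hold at both of these boundary points, even though it is not an identity.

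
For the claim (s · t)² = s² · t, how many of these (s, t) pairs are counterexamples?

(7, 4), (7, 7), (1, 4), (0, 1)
3

Testing each pair:
(7, 4): LHS = 784, RHS = 196 → counterexample
(7, 7): LHS = 2401, RHS = 343 → counterexample
(1, 4): LHS = 16, RHS = 4 → counterexample
(0, 1): LHS = 0, RHS = 0 → satisfies claim

That makes 3 counterexamples.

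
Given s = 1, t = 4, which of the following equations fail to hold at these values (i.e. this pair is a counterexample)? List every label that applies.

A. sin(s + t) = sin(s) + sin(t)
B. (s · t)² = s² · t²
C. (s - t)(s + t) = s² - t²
Evaluating each claim at the given values:
A. LHS = sin(5) ≈ -0.9589, RHS = sin(4) + sin(1) ≈ 0.08467 → fails here (LHS ≠ RHS)
B. LHS = 16, RHS = 16 → holds here (LHS = RHS)
C. LHS = -15, RHS = -15 → holds here (LHS = RHS)

Answer: A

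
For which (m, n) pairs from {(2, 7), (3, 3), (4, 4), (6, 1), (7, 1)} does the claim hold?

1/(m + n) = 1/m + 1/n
Testing each pair:
(2, 7): LHS = 1/9, RHS = 9/14 → fails
(3, 3): LHS = 1/6, RHS = 2/3 → fails
(4, 4): LHS = 1/8, RHS = 1/2 → fails
(6, 1): LHS = 1/7, RHS = 7/6 → fails
(7, 1): LHS = 1/8, RHS = 8/7 → fails

No pair satisfies the claim.

Answer: None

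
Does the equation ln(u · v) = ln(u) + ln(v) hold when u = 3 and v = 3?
Substituting u = 3, v = 3:

LHS = ln(3 · 3) = ln(9) ≈ 2.197
RHS = ln(3) + ln(3) = 2·ln(3) ≈ 2.197

LHS = RHS, so the equation holds at this point.

Answer: Holds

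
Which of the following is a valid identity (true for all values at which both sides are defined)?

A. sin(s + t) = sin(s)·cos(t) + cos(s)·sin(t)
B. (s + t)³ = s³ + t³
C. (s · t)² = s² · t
A

A: holds — e.g. at (1, 4), both sides equal sin(5) ≈ -0.9589.
B: fails at (3, 5) — LHS = 512, RHS = 152.
C: fails at (3, 5) — LHS = 225, RHS = 45.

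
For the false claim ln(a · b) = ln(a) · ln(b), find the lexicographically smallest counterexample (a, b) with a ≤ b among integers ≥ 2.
Substituting (2, 2) into the claim:
LHS = ln(2 · 2) = ln(4) ≈ 1.386
RHS = ln(2) · ln(2) = ln(2)² ≈ 0.4805

Since LHS ≠ RHS, this pair disproves the claim, and no lexicographically smaller pair (a ≤ b, integers ≥ 2) does.

For instance (2, 4) is also a counterexample (LHS = ln(8) ≈ 2.079, RHS = ln(2)·ln(4) ≈ 0.9609), but it's lexicographically larger.

Answer: (a, b) = (2, 2)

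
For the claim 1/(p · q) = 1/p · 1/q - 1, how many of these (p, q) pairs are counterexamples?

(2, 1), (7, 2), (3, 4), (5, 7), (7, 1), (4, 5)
6

Testing each pair:
(2, 1): LHS = 1/2, RHS = -1/2 → counterexample
(7, 2): LHS = 1/14, RHS = -13/14 → counterexample
(3, 4): LHS = 1/12, RHS = -11/12 → counterexample
(5, 7): LHS = 1/35, RHS = -34/35 → counterexample
(7, 1): LHS = 1/7, RHS = -6/7 → counterexample
(4, 5): LHS = 1/20, RHS = -19/20 → counterexample

That makes 6 counterexamples.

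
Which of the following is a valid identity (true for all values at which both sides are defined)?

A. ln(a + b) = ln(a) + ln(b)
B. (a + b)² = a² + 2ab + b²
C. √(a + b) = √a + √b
A: fails at (3, 3) — LHS = ln(6) ≈ 1.792, RHS = 2·ln(3) ≈ 2.197.
B: holds — e.g. at (3, 3), both sides equal 36.
C: fails at (3, 4) — LHS = √(7) ≈ 2.646, RHS = √(3) + 2 ≈ 3.732.

Answer: B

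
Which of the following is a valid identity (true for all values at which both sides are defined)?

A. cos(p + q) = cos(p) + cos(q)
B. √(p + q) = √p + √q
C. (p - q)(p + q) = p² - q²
A: fails at (1, 1) — LHS = cos(2) ≈ -0.4161, RHS = 2·cos(1) ≈ 1.081.
B: fails at (4, 6) — LHS = √(10) ≈ 3.162, RHS = 2 + √(6) ≈ 4.449.
C: holds — e.g. at (3, 5), both sides equal -16.

Answer: C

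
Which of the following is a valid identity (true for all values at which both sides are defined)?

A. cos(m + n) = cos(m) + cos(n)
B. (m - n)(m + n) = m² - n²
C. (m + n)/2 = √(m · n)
B

A: fails at (1, 5) — LHS = cos(6) ≈ 0.9602, RHS = cos(5) + cos(1) ≈ 0.824.
B: holds — e.g. at (5, 8), both sides equal -39.
C: fails at (0, 1) — LHS = 1/2, RHS = 0.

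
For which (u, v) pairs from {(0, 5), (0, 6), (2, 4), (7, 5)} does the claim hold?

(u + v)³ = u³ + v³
(0, 5), (0, 6)

Testing each pair:
(0, 5): LHS = 125, RHS = 125 → holds
(0, 6): LHS = 216, RHS = 216 → holds
(2, 4): LHS = 216, RHS = 72 → fails
(7, 5): LHS = 1728, RHS = 468 → fails

2 of 4 pairs satisfy the claim.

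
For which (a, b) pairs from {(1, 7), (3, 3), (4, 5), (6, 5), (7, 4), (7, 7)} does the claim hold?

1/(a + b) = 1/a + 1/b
Testing each pair:
(1, 7): LHS = 1/8, RHS = 8/7 → fails
(3, 3): LHS = 1/6, RHS = 2/3 → fails
(4, 5): LHS = 1/9, RHS = 9/20 → fails
(6, 5): LHS = 1/11, RHS = 11/30 → fails
(7, 4): LHS = 1/11, RHS = 11/28 → fails
(7, 7): LHS = 1/14, RHS = 2/7 → fails

No pair satisfies the claim.

Answer: None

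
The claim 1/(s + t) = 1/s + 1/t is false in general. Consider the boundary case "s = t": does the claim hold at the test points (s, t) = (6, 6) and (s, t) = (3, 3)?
At (6, 6): LHS = 1/12 ≠ RHS = 1/3
At (3, 3): LHS = 1/6 ≠ RHS = 2/3

Answer: No, fails at both test points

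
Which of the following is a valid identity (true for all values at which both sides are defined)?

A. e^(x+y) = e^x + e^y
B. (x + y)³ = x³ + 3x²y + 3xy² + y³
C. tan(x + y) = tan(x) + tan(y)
A: fails at (5, 8) — LHS = e^13 ≈ 442413.4, RHS = e^5 + e^8 ≈ 3129.
B: holds — e.g. at (6, 7), both sides equal 2197.
C: fails at (3, 7) — LHS = tan(10) ≈ 0.6484, RHS = tan(3) + tan(7) ≈ 0.7289.

Answer: B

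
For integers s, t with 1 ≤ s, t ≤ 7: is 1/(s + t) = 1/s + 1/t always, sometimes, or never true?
Never true

The claim fails for every pair in the range. For instance at (s, t) = (1, 5): LHS = 1/6, RHS = 6/5.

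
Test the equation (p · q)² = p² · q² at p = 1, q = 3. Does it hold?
Holds

Substituting p = 1, q = 3:

LHS = (1 · 3)² = 9
RHS = 1² · 3² = 9

LHS = RHS, so the equation holds at this point.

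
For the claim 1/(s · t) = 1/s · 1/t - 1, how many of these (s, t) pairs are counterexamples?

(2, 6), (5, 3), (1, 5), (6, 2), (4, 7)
Testing each pair:
(2, 6): LHS = 1/12, RHS = -11/12 → counterexample
(5, 3): LHS = 1/15, RHS = -14/15 → counterexample
(1, 5): LHS = 1/5, RHS = -4/5 → counterexample
(6, 2): LHS = 1/12, RHS = -11/12 → counterexample
(4, 7): LHS = 1/28, RHS = -27/28 → counterexample

That makes 5 counterexamples.

Answer: 5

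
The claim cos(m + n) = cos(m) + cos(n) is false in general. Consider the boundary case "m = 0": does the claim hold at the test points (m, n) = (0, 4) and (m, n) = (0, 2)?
No, fails at both test points

At (0, 4): LHS = cos(4) ≈ -0.6536 ≠ RHS = cos(4) + 1 ≈ 0.3464
At (0, 2): LHS = cos(2) ≈ -0.4161 ≠ RHS = cos(2) + 1 ≈ 0.5839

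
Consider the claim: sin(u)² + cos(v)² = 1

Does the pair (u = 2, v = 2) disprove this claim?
Substituting u = 2, v = 2:
LHS = sin(2)² + cos(2)² = 1
RHS = 1

The sides agree, so this pair does not disprove the claim.

Answer: No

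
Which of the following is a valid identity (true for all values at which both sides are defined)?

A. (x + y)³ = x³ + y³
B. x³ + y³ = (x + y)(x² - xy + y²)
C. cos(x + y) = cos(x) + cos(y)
B

A: fails at (6, 7) — LHS = 2197, RHS = 559.
B: holds — e.g. at (5, 8), both sides equal 637.
C: fails at (2, 5) — LHS = cos(7) ≈ 0.7539, RHS = cos(2) + cos(5) ≈ -0.1325.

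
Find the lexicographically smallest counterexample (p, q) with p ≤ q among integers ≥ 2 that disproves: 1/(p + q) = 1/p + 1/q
Substituting (2, 2) into the claim:
LHS = 1/(2 + 2) = 1/4
RHS = 1/2 + 1/2 = 1

Since LHS ≠ RHS, this pair disproves the claim, and no lexicographically smaller pair (p ≤ q, integers ≥ 2) does.

For instance (3, 5) is also a counterexample (LHS = 1/8, RHS = 8/15), but it's lexicographically larger.

Answer: (p, q) = (2, 2)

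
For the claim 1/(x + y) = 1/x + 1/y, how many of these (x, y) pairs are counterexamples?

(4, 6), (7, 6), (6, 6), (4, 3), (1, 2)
5

Testing each pair:
(4, 6): LHS = 1/10, RHS = 5/12 → counterexample
(7, 6): LHS = 1/13, RHS = 13/42 → counterexample
(6, 6): LHS = 1/12, RHS = 1/3 → counterexample
(4, 3): LHS = 1/7, RHS = 7/12 → counterexample
(1, 2): LHS = 1/3, RHS = 3/2 → counterexample

That makes 5 counterexamples.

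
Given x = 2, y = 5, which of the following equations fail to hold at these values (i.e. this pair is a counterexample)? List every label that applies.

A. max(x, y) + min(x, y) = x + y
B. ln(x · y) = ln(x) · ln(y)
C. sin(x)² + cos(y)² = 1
B, C

Evaluating each claim at the given values:
A. LHS = 7, RHS = 7 → holds here (LHS = RHS)
B. LHS = ln(10) ≈ 2.303, RHS = ln(2)·ln(5) ≈ 1.116 → fails here (LHS ≠ RHS)
C. LHS = cos(5)² + sin(2)² ≈ 0.9073, RHS = 1 → fails here (LHS ≠ RHS)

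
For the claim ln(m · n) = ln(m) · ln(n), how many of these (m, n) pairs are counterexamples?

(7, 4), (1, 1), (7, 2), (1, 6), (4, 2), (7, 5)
5

Testing each pair:
(7, 4): LHS = ln(28) ≈ 3.332, RHS = ln(4)·ln(7) ≈ 2.698 → counterexample
(1, 1): LHS = 0, RHS = 0 → satisfies claim
(7, 2): LHS = ln(14) ≈ 2.639, RHS = ln(2)·ln(7) ≈ 1.349 → counterexample
(1, 6): LHS = ln(6) ≈ 1.792, RHS = 0 → counterexample
(4, 2): LHS = ln(8) ≈ 2.079, RHS = ln(2)·ln(4) ≈ 0.9609 → counterexample
(7, 5): LHS = ln(35) ≈ 3.555, RHS = ln(5)·ln(7) ≈ 3.132 → counterexample

That makes 5 counterexamples.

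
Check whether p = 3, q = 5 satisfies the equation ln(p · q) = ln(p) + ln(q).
Holds

Substituting p = 3, q = 5:

LHS = ln(3 · 5) = ln(15) ≈ 2.708
RHS = ln(3) + ln(5) ≈ 2.708

LHS = RHS, so the equation holds at this point.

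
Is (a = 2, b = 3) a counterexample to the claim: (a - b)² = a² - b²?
Yes

Substituting a = 2, b = 3:
LHS = (2 - 3)² = 1
RHS = 2² - 3² = -5

Since LHS ≠ RHS, this pair disproves the claim.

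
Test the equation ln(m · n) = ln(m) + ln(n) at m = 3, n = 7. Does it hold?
Holds

Substituting m = 3, n = 7:

LHS = ln(3 · 7) = ln(21) ≈ 3.045
RHS = ln(3) + ln(7) ≈ 3.045

LHS = RHS, so the equation holds at this point.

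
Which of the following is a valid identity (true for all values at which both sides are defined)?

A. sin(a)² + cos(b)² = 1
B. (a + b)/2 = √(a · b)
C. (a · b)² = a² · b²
A: fails at (2, 3) — LHS = sin(2)² + cos(3)² ≈ 1.807, RHS = 1.
B: fails at (1, 4) — LHS = 5/2, RHS = 2.
C: holds — e.g. at (0, 1), both sides equal 0.

Answer: C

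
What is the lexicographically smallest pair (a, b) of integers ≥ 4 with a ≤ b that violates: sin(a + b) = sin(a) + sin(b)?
Substituting (4, 4) into the claim:
LHS = sin(4 + 4) = sin(8) ≈ 0.9894
RHS = sin(4) + sin(4) = 2·sin(4) ≈ -1.514

Since LHS ≠ RHS, this pair disproves the claim, and no lexicographically smaller pair (a ≤ b, integers ≥ 4) does.

For instance (8, 8) is also a counterexample (LHS = sin(16) ≈ -0.2879, RHS = 2·sin(8) ≈ 1.979), but it's lexicographically larger.

Answer: (a, b) = (4, 4)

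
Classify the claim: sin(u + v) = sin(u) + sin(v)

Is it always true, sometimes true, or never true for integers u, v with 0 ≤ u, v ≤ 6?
It holds at (u, v) = (4, 0) (both sides equal sin(4) ≈ -0.7568), but fails at (u, v) = (6, 3) (LHS = sin(9) ≈ 0.4121, RHS = sin(6) + sin(3) ≈ -0.1383).

Answer: Sometimes true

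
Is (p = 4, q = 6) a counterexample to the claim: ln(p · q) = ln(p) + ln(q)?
No

Substituting p = 4, q = 6:
LHS = ln(4 · 6) = ln(24) ≈ 3.178
RHS = ln(4) + ln(6) ≈ 3.178

The sides agree, so this pair does not disprove the claim.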